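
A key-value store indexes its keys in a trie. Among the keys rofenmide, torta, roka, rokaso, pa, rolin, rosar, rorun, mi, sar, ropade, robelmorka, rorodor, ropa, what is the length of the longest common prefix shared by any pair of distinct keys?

The deepest shared node is where two words last agree before diverging.
"roka" and "rokaso" agree on "roka" (4 characters) before diverging; nothing deeper is shared.
Longest shared-prefix length: 4

4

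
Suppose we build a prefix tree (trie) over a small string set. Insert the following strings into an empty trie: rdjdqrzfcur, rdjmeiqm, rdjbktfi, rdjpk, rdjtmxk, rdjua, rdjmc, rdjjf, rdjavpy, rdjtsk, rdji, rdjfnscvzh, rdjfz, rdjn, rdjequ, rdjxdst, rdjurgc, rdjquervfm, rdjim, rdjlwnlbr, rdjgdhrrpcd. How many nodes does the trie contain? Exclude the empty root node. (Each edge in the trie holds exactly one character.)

For each word, the new-node count is its length minus the longest prefix already in the trie:
  "rdjdqrzfcur" → 11 new (r, d, j, d, q, r, z, f, c, u, r)
  "rdjmeiqm" → prefix "rdj" already present; 5 new (m, e, i, q, m)
  "rdjbktfi" → prefix "rdj" already present; 5 new (b, k, t, f, i)
  "rdjpk" → prefix "rdj" already present; 2 new (p, k)
  "rdjtmxk" → prefix "rdj" already present; 4 new (t, m, x, k)
  "rdjua" → prefix "rdj" already present; 2 new (u, a)
  "rdjmc" → prefix "rdjm" already present; 1 new (c)
  "rdjjf" → prefix "rdj" already present; 2 new (j, f)
  "rdjavpy" → prefix "rdj" already present; 4 new (a, v, p, y)
  "rdjtsk" → prefix "rdjt" already present; 2 new (s, k)
  "rdji" → prefix "rdj" already present; 1 new (i)
  "rdjfnscvzh" → prefix "rdj" already present; 7 new (f, n, s, c, v, z, h)
  "rdjfz" → prefix "rdjf" already present; 1 new (z)
  "rdjn" → prefix "rdj" already present; 1 new (n)
  "rdjequ" → prefix "rdj" already present; 3 new (e, q, u)
  "rdjxdst" → prefix "rdj" already present; 4 new (x, d, s, t)
  "rdjurgc" → prefix "rdju" already present; 3 new (r, g, c)
  "rdjquervfm" → prefix "rdj" already present; 7 new (q, u, e, r, v, f, m)
  "rdjim" → prefix "rdji" already present; 1 new (m)
  "rdjlwnlbr" → prefix "rdj" already present; 6 new (l, w, n, l, b, r)
  "rdjgdhrrpcd" → prefix "rdj" already present; 8 new (g, d, h, r, r, p, c, d)
Total nodes = 11 + 5 + 5 + 2 + 4 + 2 + 1 + 2 + 4 + 2 + 1 + 7 + 1 + 1 + 3 + 4 + 3 + 7 + 1 + 6 + 8 = 80

80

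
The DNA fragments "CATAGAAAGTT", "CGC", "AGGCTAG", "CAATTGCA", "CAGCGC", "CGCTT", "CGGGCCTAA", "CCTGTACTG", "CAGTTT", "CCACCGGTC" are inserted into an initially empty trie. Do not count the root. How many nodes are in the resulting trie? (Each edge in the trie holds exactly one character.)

Trace insertions, counting only characters that open a new branch:
  "CATAGAAAGTT" → 11 new (C, A, T, A, G, A, A, A, G, T, T)
  "CGC" → prefix "C" already present; 2 new (G, C)
  "AGGCTAG" → 7 new (A, G, G, C, T, A, G)
  "CAATTGCA" → prefix "CA" already present; 6 new (A, T, T, G, C, A)
  "CAGCGC" → prefix "CA" already present; 4 new (G, C, G, C)
  "CGCTT" → prefix "CGC" already present; 2 new (T, T)
  "CGGGCCTAA" → prefix "CG" already present; 7 new (G, G, C, C, T, A, A)
  "CCTGTACTG" → prefix "C" already present; 8 new (C, T, G, T, A, C, T, G)
  "CAGTTT" → prefix "CAG" already present; 3 new (T, T, T)
  "CCACCGGTC" → prefix "CC" already present; 7 new (A, C, C, G, G, T, C)
Total nodes = 11 + 2 + 7 + 6 + 4 + 2 + 7 + 8 + 3 + 7 = 57

57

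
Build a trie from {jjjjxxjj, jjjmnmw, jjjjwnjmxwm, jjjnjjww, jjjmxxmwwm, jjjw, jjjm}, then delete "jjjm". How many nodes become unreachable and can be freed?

After clearing the end-marker at "jjjm", prune upward until reaching a node still needed by another word.
Every node on "jjjm" is still needed (e.g. by "jjjmnmw"), so nothing is freed.
Nodes removed: 0

0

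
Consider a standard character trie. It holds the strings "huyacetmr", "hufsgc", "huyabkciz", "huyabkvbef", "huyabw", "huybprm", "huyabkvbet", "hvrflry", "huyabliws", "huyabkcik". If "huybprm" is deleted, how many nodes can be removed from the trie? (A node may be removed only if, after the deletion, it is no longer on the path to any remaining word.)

4

A node on "huybprm"'s path can go only if nothing else ends at it or branches off below it.
The suffix "bprm" (4 nodes) is used only by "huybprm"; the node for "huy" still has the child "a", so pruning stops there.
Nodes removed: 4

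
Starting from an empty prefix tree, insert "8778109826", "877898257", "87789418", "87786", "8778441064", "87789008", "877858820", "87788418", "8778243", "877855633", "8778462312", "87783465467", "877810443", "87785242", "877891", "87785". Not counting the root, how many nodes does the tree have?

63

For each word, the new-node count is its length minus the longest prefix already in the trie:
  "8778109826" → 10 new (8, 7, 7, 8, 1, 0, 9, 8, 2, 6)
  "877898257" → prefix "8778" already present; 5 new (9, 8, 2, 5, 7)
  "87789418" → prefix "87789" already present; 3 new (4, 1, 8)
  "87786" → prefix "8778" already present; 1 new (6)
  "8778441064" → prefix "8778" already present; 6 new (4, 4, 1, 0, 6, 4)
  "87789008" → prefix "87789" already present; 3 new (0, 0, 8)
  "877858820" → prefix "8778" already present; 5 new (5, 8, 8, 2, 0)
  "87788418" → prefix "8778" already present; 4 new (8, 4, 1, 8)
  "8778243" → prefix "8778" already present; 3 new (2, 4, 3)
  "877855633" → prefix "87785" already present; 4 new (5, 6, 3, 3)
  "8778462312" → prefix "87784" already present; 5 new (6, 2, 3, 1, 2)
  "87783465467" → prefix "8778" already present; 7 new (3, 4, 6, 5, 4, 6, 7)
  "877810443" → prefix "877810" already present; 3 new (4, 4, 3)
  "87785242" → prefix "87785" already present; 3 new (2, 4, 2)
  "877891" → prefix "87789" already present; 1 new (1)
  "87785" → prefix "87785" already present; 0 new (none)
Total nodes = 10 + 5 + 3 + 1 + 6 + 3 + 5 + 4 + 3 + 4 + 5 + 7 + 3 + 3 + 1 + 0 = 63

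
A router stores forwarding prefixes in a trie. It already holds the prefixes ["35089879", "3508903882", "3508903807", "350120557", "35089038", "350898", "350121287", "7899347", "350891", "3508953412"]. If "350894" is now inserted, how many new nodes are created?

1

The longest prefix of "350894" already in the trie is "35089" (length 5).
Each of the 1 remaining characters creates one node.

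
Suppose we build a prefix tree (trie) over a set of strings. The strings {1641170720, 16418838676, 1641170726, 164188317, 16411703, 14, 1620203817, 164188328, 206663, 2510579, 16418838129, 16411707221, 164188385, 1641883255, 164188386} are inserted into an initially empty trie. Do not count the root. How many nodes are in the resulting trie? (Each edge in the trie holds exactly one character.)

52

Insert word by word; a character creates a node only if that edge doesn't already exist:
  "1641170720" → 10 new (1, 6, 4, 1, 1, 7, 0, 7, 2, 0)
  "16418838676" → prefix "1641" already present; 7 new (8, 8, 3, 8, 6, 7, 6)
  "1641170726" → prefix "164117072" already present; 1 new (6)
  "164188317" → prefix "1641883" already present; 2 new (1, 7)
  "16411703" → prefix "1641170" already present; 1 new (3)
  "14" → prefix "1" already present; 1 new (4)
  "1620203817" → prefix "16" already present; 8 new (2, 0, 2, 0, 3, 8, 1, 7)
  "164188328" → prefix "1641883" already present; 2 new (2, 8)
  "206663" → 6 new (2, 0, 6, 6, 6, 3)
  "2510579" → prefix "2" already present; 6 new (5, 1, 0, 5, 7, 9)
  "16418838129" → prefix "16418838" already present; 3 new (1, 2, 9)
  "16411707221" → prefix "164117072" already present; 2 new (2, 1)
  "164188385" → prefix "16418838" already present; 1 new (5)
  "1641883255" → prefix "16418832" already present; 2 new (5, 5)
  "164188386" → prefix "164188386" already present; 0 new (none)
Total nodes = 10 + 7 + 1 + 2 + 1 + 1 + 8 + 2 + 6 + 6 + 3 + 2 + 1 + 2 + 0 = 52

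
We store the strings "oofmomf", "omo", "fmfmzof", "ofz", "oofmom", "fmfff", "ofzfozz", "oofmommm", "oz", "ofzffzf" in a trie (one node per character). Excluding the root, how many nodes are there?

30

Trie structure (* marks end of a word):
(root)
├─ f
│  └─ m
│     └─ f
│        ├─ f
│        │  └─ f *
│        └─ m
│           └─ z
│              └─ o
│                 └─ f *
└─ o
   ├─ f
   │  └─ z *
   │     └─ f
   │        ├─ f
   │        │  └─ z
   │        │     └─ f *
   │        └─ o
   │           └─ z
   │              └─ z *
   ├─ m
   │  └─ o *
   ├─ o
   │  └─ f
   │     └─ m
   │        └─ o
   │           └─ m *
   │              ├─ f *
   │              └─ m
   │                 └─ m *
   └─ z *
Counting every labelled node above: 30.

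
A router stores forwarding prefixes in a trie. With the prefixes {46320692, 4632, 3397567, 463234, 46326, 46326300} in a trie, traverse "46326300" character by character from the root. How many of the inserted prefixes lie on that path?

3

Check each prefix of "46326300" against the stored set — each match is an end-marker on the path.
Prefixes of the query that are stored words: "4632", "46326", "46326300"
Count: 3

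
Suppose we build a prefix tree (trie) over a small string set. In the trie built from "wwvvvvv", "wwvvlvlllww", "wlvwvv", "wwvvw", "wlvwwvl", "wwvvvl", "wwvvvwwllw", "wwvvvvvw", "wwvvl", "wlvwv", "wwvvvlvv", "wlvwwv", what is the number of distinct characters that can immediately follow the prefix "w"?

2

The children of the "w" node are the distinct next characters among strings starting with "w".
Distinct next characters after "w": l, w.
That node has 2 child edges.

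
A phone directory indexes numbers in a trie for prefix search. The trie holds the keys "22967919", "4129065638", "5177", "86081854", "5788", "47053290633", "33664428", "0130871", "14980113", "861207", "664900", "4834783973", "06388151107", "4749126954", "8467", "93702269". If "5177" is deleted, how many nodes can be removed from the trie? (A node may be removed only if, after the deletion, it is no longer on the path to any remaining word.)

A node on "5177"'s path can go only if nothing else ends at it or branches off below it.
The suffix "177" (3 nodes) is used only by "5177"; the node for "5" still has the child "7", so pruning stops there.
Nodes removed: 3

3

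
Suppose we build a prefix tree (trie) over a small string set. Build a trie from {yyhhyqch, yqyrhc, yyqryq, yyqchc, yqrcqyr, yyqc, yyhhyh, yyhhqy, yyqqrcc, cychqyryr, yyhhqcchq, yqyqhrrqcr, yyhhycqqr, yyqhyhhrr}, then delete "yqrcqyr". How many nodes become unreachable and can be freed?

5

After clearing the end-marker at "yqrcqyr", prune upward until reaching a node still needed by another word.
The suffix "rcqyr" (5 nodes) is used only by "yqrcqyr"; the node for "yq" still has the child "y", so pruning stops there.
Nodes removed: 5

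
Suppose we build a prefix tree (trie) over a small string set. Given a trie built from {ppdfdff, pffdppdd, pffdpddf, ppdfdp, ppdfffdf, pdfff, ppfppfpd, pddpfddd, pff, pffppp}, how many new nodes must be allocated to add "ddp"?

3

"ddp" shares no prefix with any stored word, so all 3 characters open new nodes.
3 − 0 = 3 new nodes.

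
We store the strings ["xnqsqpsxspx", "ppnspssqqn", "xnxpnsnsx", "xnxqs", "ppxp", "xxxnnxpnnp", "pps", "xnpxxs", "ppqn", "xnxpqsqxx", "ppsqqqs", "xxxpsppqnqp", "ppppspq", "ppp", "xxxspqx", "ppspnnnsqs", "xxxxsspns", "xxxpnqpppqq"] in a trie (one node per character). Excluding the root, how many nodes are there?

Count nodes per top-level branch (shared prefixes stored once):
  'p'-branch (ppnspssqqn, ppp, ppppspq, ppqn, pps, ppspnnnsqs, ppsqqqs, ppxp): 31 nodes
  'x'-branch (xnpxxs, xnqsqpsxspx, xnxpnsnsx, xnxpqsqxx, xnxqs, xxxnnxpnnp, xxxpnqpppqq, xxxpsppqnqp, xxxspqx, xxxxsspns): 63 nodes
Sum: 94

94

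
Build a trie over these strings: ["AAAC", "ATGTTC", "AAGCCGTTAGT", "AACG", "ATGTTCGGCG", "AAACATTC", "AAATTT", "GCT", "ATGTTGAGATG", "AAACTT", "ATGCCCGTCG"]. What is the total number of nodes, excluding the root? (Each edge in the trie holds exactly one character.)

49

For each word, the new-node count is its length minus the longest prefix already in the trie:
  "AAAC" → 4 new (A, A, A, C)
  "ATGTTC" → prefix "A" already present; 5 new (T, G, T, T, C)
  "AAGCCGTTAGT" → prefix "AA" already present; 9 new (G, C, C, G, T, T, A, G, T)
  "AACG" → prefix "AA" already present; 2 new (C, G)
  "ATGTTCGGCG" → prefix "ATGTTC" already present; 4 new (G, G, C, G)
  "AAACATTC" → prefix "AAAC" already present; 4 new (A, T, T, C)
  "AAATTT" → prefix "AAA" already present; 3 new (T, T, T)
  "GCT" → 3 new (G, C, T)
  "ATGTTGAGATG" → prefix "ATGTT" already present; 6 new (G, A, G, A, T, G)
  "AAACTT" → prefix "AAAC" already present; 2 new (T, T)
  "ATGCCCGTCG" → prefix "ATG" already present; 7 new (C, C, C, G, T, C, G)
Total nodes = 4 + 5 + 9 + 2 + 4 + 4 + 3 + 3 + 6 + 2 + 7 = 49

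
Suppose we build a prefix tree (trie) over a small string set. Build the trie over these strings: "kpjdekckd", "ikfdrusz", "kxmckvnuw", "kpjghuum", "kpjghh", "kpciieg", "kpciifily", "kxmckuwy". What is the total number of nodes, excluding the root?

For each word, the new-node count is its length minus the longest prefix already in the trie:
  "kpjdekckd" → 9 new (k, p, j, d, e, k, c, k, d)
  "ikfdrusz" → 8 new (i, k, f, d, r, u, s, z)
  "kxmckvnuw" → prefix "k" already present; 8 new (x, m, c, k, v, n, u, w)
  "kpjghuum" → prefix "kpj" already present; 5 new (g, h, u, u, m)
  "kpjghh" → prefix "kpjgh" already present; 1 new (h)
  "kpciieg" → prefix "kp" already present; 5 new (c, i, i, e, g)
  "kpciifily" → prefix "kpcii" already present; 4 new (f, i, l, y)
  "kxmckuwy" → prefix "kxmck" already present; 3 new (u, w, y)
Total nodes = 9 + 8 + 8 + 5 + 1 + 5 + 4 + 3 = 43

43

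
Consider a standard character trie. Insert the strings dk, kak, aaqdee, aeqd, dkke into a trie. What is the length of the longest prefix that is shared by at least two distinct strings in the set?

Look for the deepest trie node that still has at least two words in its subtree.
e.g. "dk" and "dkke" share the prefix "dk" of length 2; no pair shares a longer one.
Longest shared-prefix length: 2

2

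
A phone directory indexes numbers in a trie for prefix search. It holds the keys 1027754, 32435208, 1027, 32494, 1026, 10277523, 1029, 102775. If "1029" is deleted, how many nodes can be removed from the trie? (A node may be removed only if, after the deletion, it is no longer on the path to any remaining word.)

1

Walk "1029" from the leaf back toward the root, removing each node that no remaining word uses.
The suffix "9" (1 node) is used only by "1029"; the node for "102" still has the child "7", so pruning stops there.
Nodes removed: 1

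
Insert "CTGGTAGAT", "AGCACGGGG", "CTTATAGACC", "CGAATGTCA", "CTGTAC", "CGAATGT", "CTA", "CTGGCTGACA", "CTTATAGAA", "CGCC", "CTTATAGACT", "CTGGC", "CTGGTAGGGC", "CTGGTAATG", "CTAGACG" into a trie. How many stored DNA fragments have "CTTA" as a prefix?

Walk to "CTTA"; the words in its subtree are exactly those with that prefix.
Matches: "CTTATAGAA", "CTTATAGACC", "CTTATAGACT"
Count: 3

3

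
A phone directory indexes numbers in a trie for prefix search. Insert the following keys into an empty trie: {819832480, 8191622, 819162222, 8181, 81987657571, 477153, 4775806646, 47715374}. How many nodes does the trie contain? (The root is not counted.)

Trie structure (* marks end of a word):
(root)
├─ 4
│  └─ 7
│     └─ 7
│        ├─ 1
│        │  └─ 5
│        │     └─ 3 *
│        │        └─ 7
│        │           └─ 4 *
│        └─ 5
│           └─ 8
│              └─ 0
│                 └─ 6
│                    └─ 6
│                       └─ 4
│                          └─ 6 *
└─ 8
   └─ 1
      ├─ 8
      │  └─ 1 *
      └─ 9
         ├─ 1
         │  └─ 6
         │     └─ 2
         │        └─ 2 *
         │           └─ 2
         │              └─ 2 *
         └─ 8
            ├─ 3
            │  └─ 2
            │     └─ 4
            │        └─ 8
            │           └─ 0 *
            └─ 7
               └─ 6
                  └─ 5
                     └─ 7
                        └─ 5
                           └─ 7
                              └─ 1 *
Counting every labelled node above: 39.

39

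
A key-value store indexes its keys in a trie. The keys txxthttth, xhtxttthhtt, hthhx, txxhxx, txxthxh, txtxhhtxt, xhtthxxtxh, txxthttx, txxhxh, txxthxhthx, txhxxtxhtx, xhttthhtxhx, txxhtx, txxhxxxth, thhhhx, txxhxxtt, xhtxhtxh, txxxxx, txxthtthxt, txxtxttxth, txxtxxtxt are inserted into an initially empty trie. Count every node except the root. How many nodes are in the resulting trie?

Insert word by word; a character creates a node only if that edge doesn't already exist:
  "txxthttth" → 9 new (t, x, x, t, h, t, t, t, h)
  "xhtxttthhtt" → 11 new (x, h, t, x, t, t, t, h, h, t, t)
  "hthhx" → 5 new (h, t, h, h, x)
  "txxhxx" → prefix "txx" already present; 3 new (h, x, x)
  "txxthxh" → prefix "txxth" already present; 2 new (x, h)
  "txtxhhtxt" → prefix "tx" already present; 7 new (t, x, h, h, t, x, t)
  "xhtthxxtxh" → prefix "xht" already present; 7 new (t, h, x, x, t, x, h)
  "txxthttx" → prefix "txxthtt" already present; 1 new (x)
  "txxhxh" → prefix "txxhx" already present; 1 new (h)
  "txxthxhthx" → prefix "txxthxh" already present; 3 new (t, h, x)
  "txhxxtxhtx" → prefix "tx" already present; 8 new (h, x, x, t, x, h, t, x)
  "xhttthhtxhx" → prefix "xhtt" already present; 7 new (t, h, h, t, x, h, x)
  "txxhtx" → prefix "txxh" already present; 2 new (t, x)
  "txxhxxxth" → prefix "txxhxx" already present; 3 new (x, t, h)
  "thhhhx" → prefix "t" already present; 5 new (h, h, h, h, x)
  "txxhxxtt" → prefix "txxhxx" already present; 2 new (t, t)
  "xhtxhtxh" → prefix "xhtx" already present; 4 new (h, t, x, h)
  "txxxxx" → prefix "txx" already present; 3 new (x, x, x)
  "txxthtthxt" → prefix "txxthtt" already present; 3 new (h, x, t)
  "txxtxttxth" → prefix "txxt" already present; 6 new (x, t, t, x, t, h)
  "txxtxxtxt" → prefix "txxtx" already present; 4 new (x, t, x, t)
Total nodes = 9 + 11 + 5 + 3 + 2 + 7 + 7 + 1 + 1 + 3 + 8 + 7 + 2 + 3 + 5 + 2 + 4 + 3 + 3 + 6 + 4 = 96

96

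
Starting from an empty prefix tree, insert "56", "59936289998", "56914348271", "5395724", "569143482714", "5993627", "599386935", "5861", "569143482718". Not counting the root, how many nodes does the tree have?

Count nodes per top-level branch (shared prefixes stored once):
  '5'-branch (5395724, 56, 56914348271, 569143482714, 569143482718, 5861, 5993627, 59936289998, 599386935): 38 nodes
Sum: 38

38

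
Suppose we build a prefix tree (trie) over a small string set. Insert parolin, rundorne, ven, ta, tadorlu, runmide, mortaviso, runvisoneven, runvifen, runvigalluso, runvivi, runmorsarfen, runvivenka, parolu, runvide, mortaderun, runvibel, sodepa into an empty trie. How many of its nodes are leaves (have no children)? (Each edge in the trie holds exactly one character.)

17

Leaves are exactly the stored words that no other stored word extends.
Those words: "mortaderun", "mortaviso", "parolin", "parolu", "rundorne", "runmide", "runmorsarfen", "runvibel", "runvide", "runvifen", "runvigalluso", "runvisoneven", "runvivenka", "runvivi", "sodepa", "tadorlu", "ven"
Leaf count: 17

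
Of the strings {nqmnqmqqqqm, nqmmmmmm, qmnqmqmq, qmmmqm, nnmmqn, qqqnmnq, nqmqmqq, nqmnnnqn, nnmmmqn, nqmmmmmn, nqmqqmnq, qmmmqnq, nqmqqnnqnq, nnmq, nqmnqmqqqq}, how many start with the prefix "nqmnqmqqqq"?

Traverse to the node for "nqmnqmqqqq", then collect every word in that subtree.
Words under "nqmnqmqqqq": nqmnqmqqqq, nqmnqmqqqqm
Count: 2

2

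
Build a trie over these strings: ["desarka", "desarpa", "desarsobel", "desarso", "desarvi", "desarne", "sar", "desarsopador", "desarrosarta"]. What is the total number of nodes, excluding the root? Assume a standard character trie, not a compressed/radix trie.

Trie structure (* marks end of a word):
(root)
├─ d
│  └─ e
│     └─ s
│        └─ a
│           └─ r
│              ├─ k
│              │  └─ a *
│              ├─ n
│              │  └─ e *
│              ├─ p
│              │  └─ a *
│              ├─ r
│              │  └─ o
│              │     └─ s
│              │        └─ a
│              │           └─ r
│              │              └─ t
│              │                 └─ a *
│              ├─ s
│              │  └─ o *
│              │     ├─ b
│              │     │  └─ e
│              │     │     └─ l *
│              │     └─ p
│              │        └─ a
│              │           └─ d
│              │              └─ o
│              │                 └─ r *
│              └─ v
│                 └─ i *
└─ s
   └─ a
      └─ r *
Counting every labelled node above: 33.

33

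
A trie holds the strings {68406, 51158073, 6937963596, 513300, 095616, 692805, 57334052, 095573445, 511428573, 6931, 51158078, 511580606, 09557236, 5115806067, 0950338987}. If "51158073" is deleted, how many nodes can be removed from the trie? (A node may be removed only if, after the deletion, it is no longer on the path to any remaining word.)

Walk "51158073" from the leaf back toward the root, removing each node that no remaining word uses.
The suffix "3" (1 node) is used only by "51158073"; the node for "5115807" still has the child "8", so pruning stops there.
Nodes removed: 1

1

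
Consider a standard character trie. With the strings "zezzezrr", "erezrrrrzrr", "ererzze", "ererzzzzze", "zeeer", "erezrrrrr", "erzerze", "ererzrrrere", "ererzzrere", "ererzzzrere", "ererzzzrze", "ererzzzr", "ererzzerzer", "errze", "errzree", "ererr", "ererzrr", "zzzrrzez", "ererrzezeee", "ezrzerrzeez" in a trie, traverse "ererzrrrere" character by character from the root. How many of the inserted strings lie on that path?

2

Traverse "ererzrrrere" character by character; count nodes along the way that are marked as word ends.
Prefixes of the query that are stored words: "ererzrr", "ererzrrrere"
Count: 2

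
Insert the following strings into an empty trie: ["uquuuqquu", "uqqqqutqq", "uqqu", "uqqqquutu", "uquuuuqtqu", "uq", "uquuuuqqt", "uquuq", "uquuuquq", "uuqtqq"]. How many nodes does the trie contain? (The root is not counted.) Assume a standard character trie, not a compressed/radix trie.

35

For each word, the new-node count is its length minus the longest prefix already in the trie:
  "uquuuqquu" → 9 new (u, q, u, u, u, q, q, u, u)
  "uqqqqutqq" → prefix "uq" already present; 7 new (q, q, q, u, t, q, q)
  "uqqu" → prefix "uqq" already present; 1 new (u)
  "uqqqquutu" → prefix "uqqqqu" already present; 3 new (u, t, u)
  "uquuuuqtqu" → prefix "uquuu" already present; 5 new (u, q, t, q, u)
  "uq" → prefix "uq" already present; 0 new (none)
  "uquuuuqqt" → prefix "uquuuuq" already present; 2 new (q, t)
  "uquuq" → prefix "uquu" already present; 1 new (q)
  "uquuuquq" → prefix "uquuuq" already present; 2 new (u, q)
  "uuqtqq" → prefix "u" already present; 5 new (u, q, t, q, q)
Total nodes = 9 + 7 + 1 + 3 + 5 + 0 + 2 + 1 + 2 + 5 = 35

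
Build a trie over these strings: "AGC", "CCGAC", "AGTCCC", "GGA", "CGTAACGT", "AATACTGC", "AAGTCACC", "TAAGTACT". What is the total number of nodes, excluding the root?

Trace insertions, counting only characters that open a new branch:
  "AGC" → 3 new (A, G, C)
  "CCGAC" → 5 new (C, C, G, A, C)
  "AGTCCC" → prefix "AG" already present; 4 new (T, C, C, C)
  "GGA" → 3 new (G, G, A)
  "CGTAACGT" → prefix "C" already present; 7 new (G, T, A, A, C, G, T)
  "AATACTGC" → prefix "A" already present; 7 new (A, T, A, C, T, G, C)
  "AAGTCACC" → prefix "AA" already present; 6 new (G, T, C, A, C, C)
  "TAAGTACT" → 8 new (T, A, A, G, T, A, C, T)
Total nodes = 3 + 5 + 4 + 3 + 7 + 7 + 6 + 8 = 43

43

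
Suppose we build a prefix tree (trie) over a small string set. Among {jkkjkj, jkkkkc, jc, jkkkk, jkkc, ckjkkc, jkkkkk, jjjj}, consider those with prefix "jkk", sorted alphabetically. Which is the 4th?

jkkkkc

DFS of the "jkk" subtree visits, in order: "jkkc", "jkkjkj", "jkkkk", "jkkkkc", "jkkkkk"
Position 4: jkkkkc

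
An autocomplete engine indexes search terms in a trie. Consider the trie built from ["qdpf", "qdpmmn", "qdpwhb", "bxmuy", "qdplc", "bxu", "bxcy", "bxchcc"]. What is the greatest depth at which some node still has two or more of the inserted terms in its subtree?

The deepest shared node is where two words last agree before diverging.
e.g. "bxchcc" and "bxcy" share the prefix "bxc" of length 3; no pair shares a longer one.
Longest shared-prefix length: 3

3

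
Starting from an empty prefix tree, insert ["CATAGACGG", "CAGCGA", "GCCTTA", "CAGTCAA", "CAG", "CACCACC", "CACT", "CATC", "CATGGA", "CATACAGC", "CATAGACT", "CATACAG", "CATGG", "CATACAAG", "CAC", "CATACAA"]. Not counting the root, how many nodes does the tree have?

40

Insert word by word; a character creates a node only if that edge doesn't already exist:
  "CATAGACGG" → 9 new (C, A, T, A, G, A, C, G, G)
  "CAGCGA" → prefix "CA" already present; 4 new (G, C, G, A)
  "GCCTTA" → 6 new (G, C, C, T, T, A)
  "CAGTCAA" → prefix "CAG" already present; 4 new (T, C, A, A)
  "CAG" → prefix "CAG" already present; 0 new (none)
  "CACCACC" → prefix "CA" already present; 5 new (C, C, A, C, C)
  "CACT" → prefix "CAC" already present; 1 new (T)
  "CATC" → prefix "CAT" already present; 1 new (C)
  "CATGGA" → prefix "CAT" already present; 3 new (G, G, A)
  "CATACAGC" → prefix "CATA" already present; 4 new (C, A, G, C)
  "CATAGACT" → prefix "CATAGAC" already present; 1 new (T)
  "CATACAG" → prefix "CATACAG" already present; 0 new (none)
  "CATGG" → prefix "CATGG" already present; 0 new (none)
  "CATACAAG" → prefix "CATACA" already present; 2 new (A, G)
  "CAC" → prefix "CAC" already present; 0 new (none)
  "CATACAA" → prefix "CATACAA" already present; 0 new (none)
Total nodes = 9 + 4 + 6 + 4 + 0 + 5 + 1 + 1 + 3 + 4 + 1 + 0 + 0 + 2 + 0 + 0 = 40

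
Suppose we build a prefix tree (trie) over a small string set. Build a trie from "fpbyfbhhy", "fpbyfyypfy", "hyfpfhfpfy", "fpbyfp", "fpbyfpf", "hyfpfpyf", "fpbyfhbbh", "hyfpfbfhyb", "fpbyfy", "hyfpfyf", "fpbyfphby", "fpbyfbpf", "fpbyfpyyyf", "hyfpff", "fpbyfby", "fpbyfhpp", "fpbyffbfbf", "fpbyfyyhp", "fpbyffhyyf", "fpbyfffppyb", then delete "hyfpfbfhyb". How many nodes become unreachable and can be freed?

5

Walk "hyfpfbfhyb" from the leaf back toward the root, removing each node that no remaining word uses.
The suffix "bfhyb" (5 nodes) is used only by "hyfpfbfhyb"; the node for "hyfpf" still has the child "h", so pruning stops there.
Nodes removed: 5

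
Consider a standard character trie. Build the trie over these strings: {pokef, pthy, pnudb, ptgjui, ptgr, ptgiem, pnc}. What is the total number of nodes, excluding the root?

Count nodes per top-level branch (shared prefixes stored once):
  'p'-branch (pnc, pnudb, pokef, ptgiem, ptgjui, ptgr, pthy): 21 nodes
Sum: 21

21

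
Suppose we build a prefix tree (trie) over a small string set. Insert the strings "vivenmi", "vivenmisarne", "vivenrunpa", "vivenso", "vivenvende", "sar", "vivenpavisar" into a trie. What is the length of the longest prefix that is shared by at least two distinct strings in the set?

Look for the deepest trie node that still has at least two words in its subtree.
"vivenmi" and "vivenmisarne" agree on "vivenmi" (7 characters) before diverging; nothing deeper is shared.
Longest shared-prefix length: 7

7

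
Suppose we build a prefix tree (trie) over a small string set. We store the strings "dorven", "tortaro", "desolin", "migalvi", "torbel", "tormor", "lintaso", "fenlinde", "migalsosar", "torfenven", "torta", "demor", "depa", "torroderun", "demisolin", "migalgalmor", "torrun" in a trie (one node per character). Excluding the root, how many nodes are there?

84

For each word, the new-node count is its length minus the longest prefix already in the trie:
  "dorven" → 6 new (d, o, r, v, e, n)
  "tortaro" → 7 new (t, o, r, t, a, r, o)
  "desolin" → prefix "d" already present; 6 new (e, s, o, l, i, n)
  "migalvi" → 7 new (m, i, g, a, l, v, i)
  "torbel" → prefix "tor" already present; 3 new (b, e, l)
  "tormor" → prefix "tor" already present; 3 new (m, o, r)
  "lintaso" → 7 new (l, i, n, t, a, s, o)
  "fenlinde" → 8 new (f, e, n, l, i, n, d, e)
  "migalsosar" → prefix "migal" already present; 5 new (s, o, s, a, r)
  "torfenven" → prefix "tor" already present; 6 new (f, e, n, v, e, n)
  "torta" → prefix "torta" already present; 0 new (none)
  "demor" → prefix "de" already present; 3 new (m, o, r)
  "depa" → prefix "de" already present; 2 new (p, a)
  "torroderun" → prefix "tor" already present; 7 new (r, o, d, e, r, u, n)
  "demisolin" → prefix "dem" already present; 6 new (i, s, o, l, i, n)
  "migalgalmor" → prefix "migal" already present; 6 new (g, a, l, m, o, r)
  "torrun" → prefix "torr" already present; 2 new (u, n)
Total nodes = 6 + 7 + 6 + 7 + 3 + 3 + 7 + 8 + 5 + 6 + 0 + 3 + 2 + 7 + 6 + 6 + 2 = 84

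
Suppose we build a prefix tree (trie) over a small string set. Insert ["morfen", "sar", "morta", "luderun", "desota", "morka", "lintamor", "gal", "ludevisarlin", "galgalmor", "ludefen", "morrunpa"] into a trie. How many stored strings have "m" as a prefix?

Walk to "m"; the words in its subtree are exactly those with that prefix.
Matches: "morfen", "morka", "morrunpa", "morta"
Count: 4

4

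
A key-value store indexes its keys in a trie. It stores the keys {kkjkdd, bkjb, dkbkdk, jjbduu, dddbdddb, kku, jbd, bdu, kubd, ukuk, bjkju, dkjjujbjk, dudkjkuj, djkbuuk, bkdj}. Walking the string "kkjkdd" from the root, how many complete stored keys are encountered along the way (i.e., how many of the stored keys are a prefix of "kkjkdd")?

Walk "kkjkdd" from the root; an end-of-word marker is hit whenever a stored word is a prefix of "kkjkdd".
Prefixes of the query that are stored words: "kkjkdd"
Count: 1

1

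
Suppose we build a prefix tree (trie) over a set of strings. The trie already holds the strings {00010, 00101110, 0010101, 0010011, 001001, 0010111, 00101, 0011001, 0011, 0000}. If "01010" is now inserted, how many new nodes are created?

4

Walking "01010" from the root, the first 1 characters ("0") follow existing edges; "1" is the first miss.
New nodes needed: |"01010"| − 1 = 5 − 1 = 4.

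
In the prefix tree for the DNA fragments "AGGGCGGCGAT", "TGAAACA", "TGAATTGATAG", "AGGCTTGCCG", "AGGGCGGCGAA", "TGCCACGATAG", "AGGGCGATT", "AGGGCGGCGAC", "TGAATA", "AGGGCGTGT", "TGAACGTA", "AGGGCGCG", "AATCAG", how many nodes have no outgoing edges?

13

Leaves are exactly the stored words that no other stored word extends.
Those words: "AATCAG", "AGGCTTGCCG", "AGGGCGATT", "AGGGCGCG", "AGGGCGGCGAA", "AGGGCGGCGAC", "AGGGCGGCGAT", "AGGGCGTGT", "TGAAACA", "TGAACGTA", "TGAATA", "TGAATTGATAG", "TGCCACGATAG"
Leaf count: 13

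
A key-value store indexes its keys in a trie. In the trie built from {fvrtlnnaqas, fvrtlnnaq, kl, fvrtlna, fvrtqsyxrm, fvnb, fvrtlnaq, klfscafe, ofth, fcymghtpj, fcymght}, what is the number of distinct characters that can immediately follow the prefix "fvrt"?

2

The children of the "fvrt" node are the distinct next characters among strings starting with "fvrt".
Characters that immediately follow "fvrt" among the stored strings: {l, q}.
That node has 2 child edges.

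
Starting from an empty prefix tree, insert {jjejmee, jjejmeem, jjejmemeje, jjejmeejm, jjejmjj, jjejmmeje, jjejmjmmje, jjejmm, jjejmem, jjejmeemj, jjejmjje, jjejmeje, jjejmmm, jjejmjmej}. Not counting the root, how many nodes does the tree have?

Insert word by word; a character creates a node only if that edge doesn't already exist:
  "jjejmee" → 7 new (j, j, e, j, m, e, e)
  "jjejmeem" → prefix "jjejmee" already present; 1 new (m)
  "jjejmemeje" → prefix "jjejme" already present; 4 new (m, e, j, e)
  "jjejmeejm" → prefix "jjejmee" already present; 2 new (j, m)
  "jjejmjj" → prefix "jjejm" already present; 2 new (j, j)
  "jjejmmeje" → prefix "jjejm" already present; 4 new (m, e, j, e)
  "jjejmjmmje" → prefix "jjejmj" already present; 4 new (m, m, j, e)
  "jjejmm" → prefix "jjejmm" already present; 0 new (none)
  "jjejmem" → prefix "jjejmem" already present; 0 new (none)
  "jjejmeemj" → prefix "jjejmeem" already present; 1 new (j)
  "jjejmjje" → prefix "jjejmjj" already present; 1 new (e)
  "jjejmeje" → prefix "jjejme" already present; 2 new (j, e)
  "jjejmmm" → prefix "jjejmm" already present; 1 new (m)
  "jjejmjmej" → prefix "jjejmjm" already present; 2 new (e, j)
Total nodes = 7 + 1 + 4 + 2 + 2 + 4 + 4 + 0 + 0 + 1 + 1 + 2 + 1 + 2 = 31

31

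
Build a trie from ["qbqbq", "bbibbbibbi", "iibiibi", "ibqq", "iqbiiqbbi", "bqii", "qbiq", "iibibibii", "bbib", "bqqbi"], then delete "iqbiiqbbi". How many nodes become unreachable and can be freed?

8

A node on "iqbiiqbbi"'s path can go only if nothing else ends at it or branches off below it.
The suffix "qbiiqbbi" (8 nodes) is used only by "iqbiiqbbi"; the node for "i" still has the child "i", so pruning stops there.
Nodes removed: 8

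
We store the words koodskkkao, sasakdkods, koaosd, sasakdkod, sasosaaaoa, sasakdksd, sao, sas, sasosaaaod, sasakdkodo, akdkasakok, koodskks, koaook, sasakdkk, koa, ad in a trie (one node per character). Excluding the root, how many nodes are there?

51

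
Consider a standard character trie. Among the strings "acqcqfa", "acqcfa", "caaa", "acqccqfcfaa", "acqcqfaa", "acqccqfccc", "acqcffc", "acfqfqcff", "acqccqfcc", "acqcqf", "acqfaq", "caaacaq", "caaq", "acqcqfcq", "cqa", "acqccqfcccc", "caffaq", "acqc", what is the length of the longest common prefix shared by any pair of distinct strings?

10

Equivalently: take the maximum, over all pairs, of their longest common prefix length.
e.g. "acqccqfccc" and "acqccqfcccc" share the prefix "acqccqfccc" of length 10; no pair shares a longer one.
Longest shared-prefix length: 10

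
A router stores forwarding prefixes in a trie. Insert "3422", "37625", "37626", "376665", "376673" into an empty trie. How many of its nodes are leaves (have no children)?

5

Leaves are exactly the stored words that no other stored word extends.
Those words: "3422", "37625", "37626", "376665", "376673"
Leaf count: 5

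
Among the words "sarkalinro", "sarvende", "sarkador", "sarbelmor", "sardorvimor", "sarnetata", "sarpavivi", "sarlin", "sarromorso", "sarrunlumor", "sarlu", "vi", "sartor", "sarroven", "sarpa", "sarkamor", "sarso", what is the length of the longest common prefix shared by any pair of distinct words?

Equivalently: take the maximum, over all pairs, of their longest common prefix length.
e.g. "sarkador" and "sarkalinro" share the prefix "sarka" of length 5; no pair shares a longer one.
Longest shared-prefix length: 5

5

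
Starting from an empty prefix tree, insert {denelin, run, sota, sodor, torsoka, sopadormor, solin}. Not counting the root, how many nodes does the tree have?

Trie structure (* marks end of a word):
(root)
├─ d
│  └─ e
│     └─ n
│        └─ e
│           └─ l
│              └─ i
│                 └─ n *
├─ r
│  └─ u
│     └─ n *
├─ s
│  └─ o
│     ├─ d
│     │  └─ o
│     │     └─ r *
│     ├─ l
│     │  └─ i
│     │     └─ n *
│     ├─ p
│     │  └─ a
│     │     └─ d
│     │        └─ o
│     │           └─ r
│     │              └─ m
│     │                 └─ o
│     │                    └─ r *
│     └─ t
│        └─ a *
└─ t
   └─ o
      └─ r
         └─ s
            └─ o
               └─ k
                  └─ a *
Counting every labelled node above: 35.

35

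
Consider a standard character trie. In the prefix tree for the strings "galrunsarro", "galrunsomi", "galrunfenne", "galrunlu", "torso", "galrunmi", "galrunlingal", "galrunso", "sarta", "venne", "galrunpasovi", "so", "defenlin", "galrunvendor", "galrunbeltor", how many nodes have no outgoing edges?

14

A leaf is a node with no children — equivalently, the end of a word that is not a proper prefix of any other stored word.
Those words: "defenlin", "galrunbeltor", "galrunfenne", "galrunlingal", "galrunlu", "galrunmi", "galrunpasovi", "galrunsarro", "galrunsomi", "galrunvendor", "sarta", "so", "torso", "venne"
Leaf count: 14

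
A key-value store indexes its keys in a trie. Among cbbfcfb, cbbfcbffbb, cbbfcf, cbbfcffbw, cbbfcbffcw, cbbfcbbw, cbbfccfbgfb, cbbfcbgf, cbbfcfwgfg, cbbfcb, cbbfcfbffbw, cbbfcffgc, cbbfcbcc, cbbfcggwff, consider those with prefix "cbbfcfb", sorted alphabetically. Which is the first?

cbbfcfb

DFS of the "cbbfcfb" subtree visits, in order: "cbbfcfb", "cbbfcfbffbw"
Position 1: cbbfcfb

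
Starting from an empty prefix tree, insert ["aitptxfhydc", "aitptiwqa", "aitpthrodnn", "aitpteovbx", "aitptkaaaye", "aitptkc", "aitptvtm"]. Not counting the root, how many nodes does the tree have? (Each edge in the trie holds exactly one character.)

Count nodes per top-level branch (shared prefixes stored once):
  'a'-branch (aitpteovbx, aitpthrodnn, aitptiwqa, aitptkaaaye, aitptkc, aitptvtm, aitptxfhydc): 36 nodes
Sum: 36

36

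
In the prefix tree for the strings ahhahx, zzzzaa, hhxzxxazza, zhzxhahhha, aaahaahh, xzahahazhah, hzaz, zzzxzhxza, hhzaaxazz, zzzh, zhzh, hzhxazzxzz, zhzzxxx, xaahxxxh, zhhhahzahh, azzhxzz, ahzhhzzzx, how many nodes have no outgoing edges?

Leaves are exactly the stored words that no other stored word extends.
Those words: "aaahaahh", "ahhahx", "ahzhhzzzx", "azzhxzz", "hhxzxxazza", "hhzaaxazz", "hzaz", "hzhxazzxzz", "xaahxxxh", "xzahahazhah", "zhhhahzahh", "zhzh", "zhzxhahhha", "zhzzxxx", "zzzh", "zzzxzhxza", "zzzzaa"
Leaf count: 17

17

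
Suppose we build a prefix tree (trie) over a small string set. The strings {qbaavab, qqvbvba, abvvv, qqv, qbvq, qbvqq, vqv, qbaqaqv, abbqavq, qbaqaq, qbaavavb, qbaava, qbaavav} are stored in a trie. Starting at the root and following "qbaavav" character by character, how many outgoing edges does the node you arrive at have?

1

Follow the path "qbaavav" to its node, then look at its outgoing edges.
Distinct next characters after "qbaavav": b.
That node has 1 child edge.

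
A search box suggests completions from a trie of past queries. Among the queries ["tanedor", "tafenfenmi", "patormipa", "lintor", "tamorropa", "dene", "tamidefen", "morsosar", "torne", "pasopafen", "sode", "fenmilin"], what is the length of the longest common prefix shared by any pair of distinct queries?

Look for the deepest trie node that still has at least two words in its subtree.
e.g. "tamidefen" and "tamorropa" share the prefix "tam" of length 3; no pair shares a longer one.
Longest shared-prefix length: 3

3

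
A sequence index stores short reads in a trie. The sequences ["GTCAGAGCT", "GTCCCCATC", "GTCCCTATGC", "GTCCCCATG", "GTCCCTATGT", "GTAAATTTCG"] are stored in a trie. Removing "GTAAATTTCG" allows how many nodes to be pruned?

8

A node on "GTAAATTTCG"'s path can go only if nothing else ends at it or branches off below it.
The suffix "AAATTTCG" (8 nodes) is used only by "GTAAATTTCG"; the node for "GT" still has the child "C", so pruning stops there.
Nodes removed: 8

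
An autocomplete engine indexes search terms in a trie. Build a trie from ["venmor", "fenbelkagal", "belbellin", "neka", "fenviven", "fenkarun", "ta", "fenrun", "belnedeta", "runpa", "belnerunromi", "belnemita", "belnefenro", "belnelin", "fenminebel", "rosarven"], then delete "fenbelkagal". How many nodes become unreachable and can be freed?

8

Walk "fenbelkagal" from the leaf back toward the root, removing each node that no remaining word uses.
The suffix "belkagal" (8 nodes) is used only by "fenbelkagal"; the node for "fen" still has the child "v", so pruning stops there.
Nodes removed: 8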